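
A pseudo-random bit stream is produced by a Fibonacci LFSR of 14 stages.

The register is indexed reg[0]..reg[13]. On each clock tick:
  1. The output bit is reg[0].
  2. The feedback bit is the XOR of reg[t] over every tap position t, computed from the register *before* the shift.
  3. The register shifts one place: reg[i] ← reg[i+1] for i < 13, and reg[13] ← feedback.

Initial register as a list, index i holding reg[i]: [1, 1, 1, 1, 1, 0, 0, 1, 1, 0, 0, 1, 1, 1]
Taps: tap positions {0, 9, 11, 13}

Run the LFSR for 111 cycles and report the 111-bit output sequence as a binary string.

111110011001111101011010101010011110111111000001000110001001110111011010101001001001011101111011010010110110110

tick  register→output (feedback)
  0  11111001100111→1 (1)
  1  11110011001111→1 (1)
  2  11100110011111→1 (0)
  3  11001100111110→1 (1)
  4  10011001111101→1 (0)
  5  00110011111010→0 (1)
  6  01100111110101→0 (1)
  7  11001111101011→1 (0)
  8  10011111010110→1 (1)
  9  00111110101101→0 (0)
 10  01111101011010→0 (1)
 11  11111010110101→1 (0)
 12  11110101101010→1 (1)
 13  11101011010101→1 (0)
 14  11010110101010→1 (1)
 15  10101101010101→1 (0)
 16  01011010101010→0 (0)
 17  10110101010100→1 (1)
 18  01101010101001→0 (1)
 19  11010101010011→1 (1)
 20  10101010100111→1 (1)
 21  01010101001111→0 (0)
 22  10101010011110→1 (1)
 23  01010100111101→0 (1)
 24  10101001111011→1 (1)
 25  01010011110111→0 (1)
 26  10100111101111→1 (1)
 27  01001111011111→0 (1)
 28  10011110111111→1 (0)
 29  00111101111110→0 (0)
 30  01111011111100→0 (0)
 31  11110111111000→1 (0)
 32  11101111110000→1 (0)
 33  11011111100000→1 (1)
 34  10111111000001→1 (0)
 35  01111110000010→0 (0)
 36  11111100000100→1 (0)
 37  11111000001000→1 (1)
 38  11110000010001→1 (1)
 39  11100000100011→1 (0)
 40  11000001000110→1 (0)
 41  10000010001100→1 (0)
 42  00000100011000→0 (1)
 43  00001000110001→0 (0)
 44  00010001100010→0 (0)
 45  00100011000100→0 (1)
 46  01000110001001→0 (1)
 47  10001100010011→1 (1)
 48  00011000100111→0 (0)
 49  00110001001110→0 (1)
 50  01100010011101→0 (1)
 51  11000100111011→1 (1)
 52  10001001110111→1 (0)
 53  00010011101110→0 (1)
 54  00100111011101→0 (1)
 55  01001110111011→0 (0)
 56  10011101110110→1 (1)
 57  00111011101101→0 (0)
 58  01110111011010→0 (1)
 59  11101110110101→1 (0)
 60  11011101101010→1 (1)
 61  10111011010101→1 (0)
 62  01110110101010→0 (0)
 63  11101101010100→1 (1)
 64  11011010101001→1 (0)
 65  10110101010010→1 (0)
 66  01101010100100→0 (1)
 67  11010101001001→1 (0)
 68  10101010010010→1 (0)
 69  01010100100100→0 (1)
 70  10101001001001→1 (0)
 71  01010010010010→0 (1)
 72  10100100100101→1 (1)
 73  01001001001011→0 (1)
 74  10010010010111→1 (0)
 75  00100100101110→0 (1)
 76  01001001011101→0 (1)
 77  10010010111011→1 (1)
 78  00100101110111→0 (1)
 79  01001011101111→0 (0)
 80  10010111011110→1 (1)
 81  00101110111101→0 (1)
 82  01011101111011→0 (0)
 83  10111011110110→1 (1)
 84  01110111101101→0 (0)
 85  11101111011010→1 (0)
 86  11011110110100→1 (1)
 87  10111101101001→1 (0)
 88  01111011010010→0 (1)
 89  11110110100101→1 (1)
 90  11101101001011→1 (0)
 91  11011010010110→1 (1)
 92  10110100101101→1 (1)
 93  01101001011011→0 (0)
 94  11010010110110→1 (1)
 95  10100101101101→1 (1)
 96  01001011011011→0 (0)
 97  10010110110110→1 (1)
 98  00101101101101→0 (0)
 99  01011011011010→0 (1)
100  10110110110101→1 (0)
101  01101101101010→0 (0)
102  11011011010100→1 (1)
103  10110110101001→1 (0)
104  01101101010010→0 (1)
105  11011010100101→1 (1)
106  10110101001011→1 (0)
107  01101010010110→0 (0)
108  11010100101100→1 (0)
109  10101001011000→1 (0)
110  01010010110000→0 (1)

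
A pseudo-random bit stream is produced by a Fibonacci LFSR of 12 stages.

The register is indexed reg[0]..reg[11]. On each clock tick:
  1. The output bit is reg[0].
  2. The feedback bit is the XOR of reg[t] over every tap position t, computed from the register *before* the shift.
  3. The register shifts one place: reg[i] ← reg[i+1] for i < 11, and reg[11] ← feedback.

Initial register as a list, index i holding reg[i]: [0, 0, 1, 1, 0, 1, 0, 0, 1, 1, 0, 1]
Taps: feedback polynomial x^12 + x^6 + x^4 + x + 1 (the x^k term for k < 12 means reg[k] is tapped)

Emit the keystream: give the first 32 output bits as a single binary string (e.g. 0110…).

tick  register→output (feedback)
  0  001101001101→0 (0)
  1  011010011010→0 (0)
  2  110100110100→1 (1)
  3  101001101001→1 (0)
  4  010011010010→0 (0)
  5  100110100100→1 (1)
  6  001101001001→0 (0)
  7  011010010010→0 (0)
  8  110100100100→1 (1)
  9  101001001001→1 (1)
 10  010010010011→0 (0)
 11  100100100110→1 (0)
 12  001001001100→0 (0)
 13  010010011000→0 (0)
 14  100100110000→1 (0)
 15  001001100000→0 (1)
 16  010011000001→0 (0)
 17  100110000010→1 (0)
 18  001100000100→0 (0)
 19  011000001000→0 (1)
 20  110000010001→1 (0)
 21  100000100010→1 (0)
 22  000001000100→0 (0)
 23  000010001000→0 (1)
 24  000100010001→0 (0)
 25  001000100010→0 (1)
 26  010001000101→0 (1)
 27  100010001011→1 (0)
 28  000100010110→0 (0)
 29  001000101100→0 (1)
 30  010001011001→0 (1)
 31  100010110011→1 (1)

00110100110100100100110000010001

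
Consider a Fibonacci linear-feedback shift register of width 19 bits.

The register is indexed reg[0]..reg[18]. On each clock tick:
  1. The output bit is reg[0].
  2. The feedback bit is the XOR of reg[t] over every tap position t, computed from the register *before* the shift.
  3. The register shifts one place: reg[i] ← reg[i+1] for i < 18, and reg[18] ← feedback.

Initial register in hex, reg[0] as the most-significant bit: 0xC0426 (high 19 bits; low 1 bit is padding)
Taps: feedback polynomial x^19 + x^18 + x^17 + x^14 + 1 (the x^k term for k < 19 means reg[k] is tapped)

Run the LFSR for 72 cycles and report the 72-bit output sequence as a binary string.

110000000100001001100010110010000000101101101110100111001101010001000001

k : reg_k → out_k, fb_k
0: 1100000001000010011 → 1, fb=0
1: 1000000010000100110 → 1, fb=0
2: 0000000100001001100 → 0, fb=0
3: 0000001000010011000 → 0, fb=1
4: 0000010000100110001 → 0, fb=0
5: 0000100001001100010 → 0, fb=1
6: 0001000010011000101 → 0, fb=1
7: 0010000100110001011 → 0, fb=0
8: 0100001001100010110 → 0, fb=0
9: 1000010011000101100 → 1, fb=1
10: 0000100110001011001 → 0, fb=0
11: 0001001100010110010 → 0, fb=0
12: 0010011000101100100 → 0, fb=0
13: 0100110001011001000 → 0, fb=0
14: 1001100010110010000 → 1, fb=0
15: 0011000101100100000 → 0, fb=0
16: 0110001011001000000 → 0, fb=0
17: 1100010110010000000 → 1, fb=1
18: 1000101100100000001 → 1, fb=0
19: 0001011001000000010 → 0, fb=1
20: 0010110010000000101 → 0, fb=1
21: 0101100100000001011 → 0, fb=0
22: 1011001000000010110 → 1, fb=1
23: 0110010000000101101 → 0, fb=1
24: 1100100000001011011 → 1, fb=0
25: 1001000000010110110 → 1, fb=1
26: 0010000000101101101 → 0, fb=1
27: 0100000001011011011 → 0, fb=1
28: 1000000010110110111 → 1, fb=0
29: 0000000101101101110 → 0, fb=1
30: 0000001011011011101 → 0, fb=0
31: 0000010110110111010 → 0, fb=0
32: 0000101101101110100 → 0, fb=1
33: 0001011011011101001 → 0, fb=1
34: 0010110110111010011 → 0, fb=1
35: 0101101101110100111 → 0, fb=0
36: 1011011011101001110 → 1, fb=0
37: 0110110111010011100 → 0, fb=1
38: 1101101110100111001 → 1, fb=1
39: 1011011101001110011 → 1, fb=0
40: 0110111010011100110 → 0, fb=1
41: 1101110100111001101 → 1, fb=0
42: 1011101001110011010 → 1, fb=1
43: 0111010011100110101 → 0, fb=0
44: 1110100111001101010 → 1, fb=0
45: 1101001110011010100 → 1, fb=0
46: 1010011100110101000 → 1, fb=1
47: 0100111001101010001 → 0, fb=0
48: 1001110011010100010 → 1, fb=0
49: 0011100110101000100 → 0, fb=0
50: 0111001101010001000 → 0, fb=0
51: 1110011010100010000 → 1, fb=0
52: 1100110101000100000 → 1, fb=1
53: 1001101010001000001 → 1, fb=0
54: 0011010100010000010 → 0, fb=1
55: 0110101000100000101 → 0, fb=1
56: 1101010001000001011 → 1, fb=1
57: 1010100010000010111 → 1, fb=0
58: 0101000100000101110 → 0, fb=1
59: 1010001000001011101 → 1, fb=1
60: 0100010000010111011 → 0, fb=1
61: 1000100000101110111 → 1, fb=0
62: 0001000001011101110 → 0, fb=1
63: 0010000010111011101 → 0, fb=0
64: 0100000101110111010 → 0, fb=0
65: 1000001011101110100 → 1, fb=0
66: 0000010111011101000 → 0, fb=0
67: 0000101110111010000 → 0, fb=1
68: 0001011101110100001 → 0, fb=1
69: 0010111011101000011 → 0, fb=0
70: 0101110111010000110 → 0, fb=1
71: 1011101110100001101 → 1, fb=0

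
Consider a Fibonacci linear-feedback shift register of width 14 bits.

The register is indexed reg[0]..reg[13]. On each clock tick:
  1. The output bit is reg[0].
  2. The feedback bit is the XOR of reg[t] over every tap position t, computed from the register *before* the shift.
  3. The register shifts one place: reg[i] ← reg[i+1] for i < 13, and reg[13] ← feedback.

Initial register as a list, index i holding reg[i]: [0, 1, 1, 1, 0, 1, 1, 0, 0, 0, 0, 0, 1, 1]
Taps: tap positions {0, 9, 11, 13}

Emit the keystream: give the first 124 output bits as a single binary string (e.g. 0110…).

step | reg (before) | out | fb
   0 | 01110110000011 | 0 | 1
   1 | 11101100000111 | 1 | 1
   2 | 11011000001111 | 1 | 1
   3 | 10110000011111 | 1 | 0
   4 | 01100000111110 | 0 | 0
   5 | 11000001111100 | 1 | 1
   6 | 10000011111001 | 1 | 1
   7 | 00000111110011 | 0 | 0
   8 | 00001111100110 | 0 | 1
   9 | 00011111001101 | 0 | 0
  10 | 00111110011010 | 0 | 1
  11 | 01111100110101 | 0 | 1
  12 | 11111001101011 | 1 | 0
  13 | 11110011010110 | 1 | 1
  14 | 11100110101101 | 1 | 1
  15 | 11001101011011 | 1 | 1
  16 | 10011010110111 | 1 | 0
  17 | 00110101101110 | 0 | 1
  18 | 01101011011101 | 0 | 1
  19 | 11010110111011 | 1 | 1
  20 | 10101101110111 | 1 | 0
  21 | 01011011101110 | 0 | 1
  22 | 10110111011101 | 1 | 0
  23 | 01101110111010 | 0 | 1
  24 | 11011101110101 | 1 | 0
  25 | 10111011101010 | 1 | 1
  26 | 01110111010101 | 0 | 1
  27 | 11101110101011 | 1 | 0
  28 | 11011101010110 | 1 | 1
  29 | 10111010101101 | 1 | 1
  30 | 01110101011011 | 0 | 0
  31 | 11101010110110 | 1 | 1
  32 | 11010101101101 | 1 | 1
  33 | 10101011011011 | 1 | 1
  34 | 01010110110111 | 0 | 1
  35 | 10101101101111 | 1 | 1
  36 | 01011011011111 | 0 | 1
  37 | 10110110111111 | 1 | 0
  38 | 01101101111110 | 0 | 0
  39 | 11011011111100 | 1 | 1
  40 | 10110111111001 | 1 | 1
  41 | 01101111110011 | 0 | 0
  42 | 11011111100110 | 1 | 0
  43 | 10111111001100 | 1 | 0
  44 | 01111110011000 | 0 | 1
  45 | 11111100110001 | 1 | 1
  46 | 11111001100011 | 1 | 0
  47 | 11110011000110 | 1 | 0
  48 | 11100110001100 | 1 | 0
  49 | 11001100011000 | 1 | 0
  50 | 10011000110000 | 1 | 0
  51 | 00110001100000 | 0 | 0
  52 | 01100011000000 | 0 | 0
  53 | 11000110000000 | 1 | 1
  54 | 10001100000001 | 1 | 0
  55 | 00011000000010 | 0 | 0
  56 | 00110000000100 | 0 | 1
  57 | 01100000001001 | 0 | 1
  58 | 11000000010011 | 1 | 1
  59 | 10000000100111 | 1 | 1
  60 | 00000001001111 | 0 | 0
  61 | 00000010011110 | 0 | 0
  62 | 00000100111100 | 0 | 0
  63 | 00001001111000 | 0 | 1
  64 | 00010011110001 | 0 | 0
  65 | 00100111100010 | 0 | 0
  66 | 01001111000100 | 0 | 1
  67 | 10011110001001 | 1 | 0
  68 | 00111100010010 | 0 | 1
  69 | 01111000100101 | 0 | 0
  70 | 11110001001010 | 1 | 1
  71 | 11100010010101 | 1 | 0
  72 | 11000100101010 | 1 | 1
  73 | 10001001010101 | 1 | 0
  74 | 00010010101010 | 0 | 0
  75 | 00100101010100 | 0 | 0
  76 | 01001010101000 | 0 | 0
  77 | 10010101010000 | 1 | 0
  78 | 00101010100000 | 0 | 0
  79 | 01010101000000 | 0 | 0
  80 | 10101010000000 | 1 | 1
  81 | 01010100000001 | 0 | 1
  82 | 10101000000011 | 1 | 0
  83 | 01010000000110 | 0 | 1
  84 | 10100000001101 | 1 | 1
  85 | 01000000011011 | 0 | 0
  86 | 10000000110110 | 1 | 1
  87 | 00000001101101 | 0 | 0
  88 | 00000011011010 | 0 | 1
  89 | 00000110110101 | 0 | 1
  90 | 00001101101011 | 0 | 1
  91 | 00011011010111 | 0 | 1
  92 | 00110110101111 | 0 | 0
  93 | 01101101011110 | 0 | 0
  94 | 11011010111100 | 1 | 1
  95 | 10110101111001 | 1 | 1
  96 | 01101011110011 | 0 | 0
  97 | 11010111100110 | 1 | 0
  98 | 10101111001100 | 1 | 0
  99 | 01011110011000 | 0 | 1
 100 | 10111100110001 | 1 | 1
 101 | 01111001100011 | 0 | 1
 102 | 11110011000111 | 1 | 1
 103 | 11100110001111 | 1 | 1
 104 | 11001100011111 | 1 | 0
 105 | 10011000111110 | 1 | 1
 106 | 00110001111101 | 0 | 1
 107 | 01100011111011 | 0 | 0
 108 | 11000111110110 | 1 | 1
 109 | 10001111101101 | 1 | 1
 110 | 00011111011011 | 0 | 0
 111 | 00111110110110 | 0 | 0
 112 | 01111101101100 | 0 | 1
 113 | 11111011011001 | 1 | 1
 114 | 11110110110011 | 1 | 1
 115 | 11101101100111 | 1 | 1
 116 | 11011011001111 | 1 | 1
 117 | 10110110011111 | 1 | 0
 118 | 01101100111110 | 0 | 0
 119 | 11011001111100 | 1 | 1
 120 | 10110011111001 | 1 | 1
 121 | 01100111110011 | 0 | 0
 122 | 11001111100110 | 1 | 0
 123 | 10011111001100 | 1 | 0

0111011000001111100110101101110111010101101101111110011000110000000100111100010010101010000000110110101111001100011111011011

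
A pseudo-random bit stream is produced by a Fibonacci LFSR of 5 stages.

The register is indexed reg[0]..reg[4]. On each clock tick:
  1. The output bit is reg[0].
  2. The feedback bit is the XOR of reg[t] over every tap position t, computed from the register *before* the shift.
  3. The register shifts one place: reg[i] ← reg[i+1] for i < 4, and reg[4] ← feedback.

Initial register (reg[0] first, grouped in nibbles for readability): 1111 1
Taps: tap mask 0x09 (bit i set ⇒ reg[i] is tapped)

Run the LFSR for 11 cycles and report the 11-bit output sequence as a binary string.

11111001101

k : reg_k → out_k, fb_k
0: 11111 → 1, fb=0
1: 11110 → 1, fb=0
2: 11100 → 1, fb=1
3: 11001 → 1, fb=1
4: 10011 → 1, fb=0
5: 00110 → 0, fb=1
6: 01101 → 0, fb=0
7: 11010 → 1, fb=0
8: 10100 → 1, fb=1
9: 01001 → 0, fb=0
10: 10010 → 1, fb=0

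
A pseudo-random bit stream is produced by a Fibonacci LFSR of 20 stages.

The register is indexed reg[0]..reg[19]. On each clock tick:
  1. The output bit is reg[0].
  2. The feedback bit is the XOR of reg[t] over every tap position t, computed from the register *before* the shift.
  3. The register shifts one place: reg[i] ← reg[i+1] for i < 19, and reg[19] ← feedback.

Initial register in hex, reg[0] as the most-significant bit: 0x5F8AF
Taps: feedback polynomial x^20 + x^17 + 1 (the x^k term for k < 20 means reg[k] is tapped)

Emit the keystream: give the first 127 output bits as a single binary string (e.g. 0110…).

0101111110001010111110101010110100001110011001100001001010110000011011001011110010010100010000111011111010010110111001110000100

tick  register→output (feedback)
  0  01011111100010101111→0 (1)
  1  10111111000101011111→1 (0)
  2  01111110001010111110→0 (1)
  3  11111100010101111101→1 (0)
  4  11111000101011111010→1 (1)
  5  11110001010111110101→1 (0)
  6  11100010101111101010→1 (1)
  7  11000101011111010101→1 (0)
  8  10001010111110101010→1 (1)
  9  00010101111101010101→0 (1)
 10  00101011111010101011→0 (0)
 11  01010111110101010110→0 (1)
 12  10101111101010101101→1 (0)
 13  01011111010101011010→0 (0)
 14  10111110101010110100→1 (0)
 15  01111101010101101000→0 (0)
 16  11111010101011010000→1 (1)
 17  11110101010110100001→1 (1)
 18  11101010101101000011→1 (1)
 19  11010101011010000111→1 (0)
 20  10101010110100001110→1 (0)
 21  01010101101000011100→0 (1)
 22  10101011010000111001→1 (1)
 23  01010110100001110011→0 (0)
 24  10101101000011100110→1 (0)
 25  01011010000111001100→0 (1)
 26  10110100001110011001→1 (1)
 27  01101000011100110011→0 (0)
 28  11010000111001100110→1 (0)
 29  10100001110011001100→1 (0)
 30  01000011100110011000→0 (0)
 31  10000111001100110000→1 (1)
 32  00001110011001100001→0 (0)
 33  00011100110011000010→0 (0)
 34  00111001100110000100→0 (1)
 35  01110011001100001001→0 (0)
 36  11100110011000010010→1 (1)
 37  11001100110000100101→1 (0)
 38  10011001100001001010→1 (1)
 39  00110011000010010101→0 (1)
 40  01100110000100101011→0 (0)
 41  11001100001001010110→1 (0)
 42  10011000010010101100→1 (0)
 43  00110000100101011000→0 (0)
 44  01100001001010110000→0 (0)
 45  11000010010101100000→1 (1)
 46  10000100101011000001→1 (1)
 47  00001001010110000011→0 (0)
 48  00010010101100000110→0 (1)
 49  00100101011000001101→0 (1)
 50  01001010110000011011→0 (0)
 51  10010101100000110110→1 (0)
 52  00101011000001101100→0 (1)
 53  01010110000011011001→0 (0)
 54  10101100000110110010→1 (1)
 55  01011000001101100101→0 (1)
 56  10110000011011001011→1 (1)
 57  01100000110110010111→0 (1)
 58  11000001101100101111→1 (0)
 59  10000011011001011110→1 (0)
 60  00000110110010111100→0 (1)
 61  00001101100101111001→0 (0)
 62  00011011001011110010→0 (0)
 63  00110110010111100100→0 (1)
 64  01101100101111001001→0 (0)
 65  11011001011110010010→1 (1)
 66  10110010111100100101→1 (0)
 67  01100101111001001010→0 (0)
 68  11001011110010010100→1 (0)
 69  10010111100100101000→1 (1)
 70  00101111001001010001→0 (0)
 71  01011110010010100010→0 (0)
 72  10111100100101000100→1 (0)
 73  01111001001010001000→0 (0)
 74  11110010010100010000→1 (1)
 75  11100100101000100001→1 (1)
 76  11001001010001000011→1 (1)
 77  10010010100010000111→1 (0)
 78  00100101000100001110→0 (1)
 79  01001010001000011101→0 (1)
 80  10010100010000111011→1 (1)
 81  00101000100001110111→0 (1)
 82  01010001000011101111→0 (1)
 83  10100010000111011111→1 (0)
 84  01000100001110111110→0 (1)
 85  10001000011101111101→1 (0)
 86  00010000111011111010→0 (0)
 87  00100001110111110100→0 (1)
 88  01000011101111101001→0 (0)
 89  10000111011111010010→1 (1)
 90  00001110111110100101→0 (1)
 91  00011101111101001011→0 (0)
 92  00111011111010010110→0 (1)
 93  01110111110100101101→0 (1)
 94  11101111101001011011→1 (1)
 95  11011111010010110111→1 (0)
 96  10111110100101101110→1 (0)
 97  01111101001011011100→0 (1)
 98  11111010010110111001→1 (1)
 99  11110100101101110011→1 (1)
100  11101001011011100111→1 (0)
101  11010010110111001110→1 (0)
102  10100101101110011100→1 (0)
103  01001011011100111000→0 (0)
104  10010110111001110000→1 (1)
105  00101101110011100001→0 (0)
106  01011011100111000010→0 (0)
107  10110111001110000100→1 (0)
108  01101110011100001000→0 (0)
109  11011100111000010000→1 (1)
110  10111001110000100001→1 (1)
111  01110011100001000011→0 (0)
112  11100111000010000110→1 (0)
113  11001110000100001100→1 (0)
114  10011100001000011000→1 (1)
115  00111000010000110001→0 (0)
116  01110000100001100010→0 (0)
117  11100001000011000100→1 (0)
118  11000010000110001000→1 (1)
119  10000100001100010001→1 (1)
120  00001000011000100011→0 (0)
121  00010000110001000110→0 (1)
122  00100001100010001101→0 (1)
123  01000011000100011011→0 (0)
124  10000110001000110110→1 (0)
125  00001100010001101100→0 (1)
126  00011000100011011001→0 (0)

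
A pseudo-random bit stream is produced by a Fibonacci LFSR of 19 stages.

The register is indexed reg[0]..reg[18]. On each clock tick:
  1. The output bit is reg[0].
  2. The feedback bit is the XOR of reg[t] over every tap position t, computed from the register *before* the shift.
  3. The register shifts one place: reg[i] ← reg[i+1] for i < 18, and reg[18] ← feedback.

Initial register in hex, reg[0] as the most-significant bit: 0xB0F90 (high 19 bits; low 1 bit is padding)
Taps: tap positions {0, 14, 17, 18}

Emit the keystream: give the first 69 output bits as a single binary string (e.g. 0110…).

101100001111100100010011101101010110000111111010100101100000100110100

step | reg (before) | out | fb
   0 | 1011000011111001000 | 1 | 1
   1 | 0110000111110010001 | 0 | 0
   2 | 1100001111100100010 | 1 | 0
   3 | 1000011111001000100 | 1 | 1
   4 | 0000111110010001001 | 0 | 1
   5 | 0001111100100010011 | 0 | 1
   6 | 0011111001000100111 | 0 | 0
   7 | 0111110010001001110 | 0 | 1
   8 | 1111100100010011101 | 1 | 1
   9 | 1111001000100111011 | 1 | 0
  10 | 1110010001001110110 | 1 | 1
  11 | 1100100010011101101 | 1 | 0
  12 | 1001000100111011010 | 1 | 1
  13 | 0010001001110110101 | 0 | 0
  14 | 0100010011101101010 | 0 | 1
  15 | 1000100111011010101 | 1 | 1
  16 | 0001001110110101011 | 0 | 0
  17 | 0010011101101010110 | 0 | 0
  18 | 0100111011010101100 | 0 | 0
  19 | 1001110110101011000 | 1 | 0
  20 | 0011101101010110000 | 0 | 1
  21 | 0111011010101100001 | 0 | 1
  22 | 1110110101011000011 | 1 | 1
  23 | 1101101010110000111 | 1 | 1
  24 | 1011010101100001111 | 1 | 1
  25 | 0110101011000011111 | 0 | 1
  26 | 1101010110000111111 | 1 | 0
  27 | 1010101100001111110 | 1 | 1
  28 | 0101011000011111101 | 0 | 0
  29 | 1010110000111111010 | 1 | 1
  30 | 0101100001111110101 | 0 | 0
  31 | 1011000011111101010 | 1 | 0
  32 | 0110000111111010100 | 0 | 1
  33 | 1100001111110101001 | 1 | 0
  34 | 1000011111101010010 | 1 | 1
  35 | 0000111111010100101 | 0 | 1
  36 | 0001111110101001011 | 0 | 0
  37 | 0011111101010010110 | 0 | 0
  38 | 0111111010100101100 | 0 | 0
  39 | 1111110101001011000 | 1 | 0
  40 | 1111101010010110000 | 1 | 0
  41 | 1111010100101100000 | 1 | 1
  42 | 1110101001011000001 | 1 | 0
  43 | 1101010010110000010 | 1 | 0
  44 | 1010100101100000100 | 1 | 1
  45 | 0101001011000001001 | 0 | 1
  46 | 1010010110000010011 | 1 | 0
  47 | 0100101100000100110 | 0 | 1
  48 | 1001011000001001101 | 1 | 0
  49 | 0010110000010011010 | 0 | 0
  50 | 0101100000100110100 | 0 | 1
  51 | 1011000001001101001 | 1 | 0
  52 | 0110000010011010010 | 0 | 0
  53 | 1100000100110100100 | 1 | 1
  54 | 1000001001101001001 | 1 | 0
  55 | 0000010011010010010 | 0 | 0
  56 | 0000100110100100100 | 0 | 0
  57 | 0001001101001001000 | 0 | 0
  58 | 0010011010010010000 | 0 | 1
  59 | 0100110100100100001 | 0 | 1
  60 | 1001101001001000011 | 1 | 1
  61 | 0011010010010000111 | 0 | 0
  62 | 0110100100100001110 | 0 | 1
  63 | 1101001001000011101 | 1 | 1
  64 | 1010010010000111011 | 1 | 0
  65 | 0100100100001110110 | 0 | 0
  66 | 1001001000011101100 | 1 | 1
  67 | 0010010000111011001 | 0 | 0
  68 | 0100100001110110010 | 0 | 0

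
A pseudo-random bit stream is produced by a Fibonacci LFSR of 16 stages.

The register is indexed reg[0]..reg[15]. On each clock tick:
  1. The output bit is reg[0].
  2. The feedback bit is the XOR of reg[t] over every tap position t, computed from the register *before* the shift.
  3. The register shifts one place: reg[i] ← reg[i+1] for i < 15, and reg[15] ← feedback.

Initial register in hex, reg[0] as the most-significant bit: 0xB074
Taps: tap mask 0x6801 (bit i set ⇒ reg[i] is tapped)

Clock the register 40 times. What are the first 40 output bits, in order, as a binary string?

k : reg_k → out_k, fb_k
0: 1011000001110100 → 1, fb=1
1: 0110000011101001 → 0, fb=0
2: 1100000111010010 → 1, fb=1
3: 1000001110100101 → 1, fb=0
4: 0000011101001010 → 0, fb=1
5: 0000111010010101 → 0, fb=0
6: 0001110100101010 → 0, fb=1
7: 0011101001010101 → 0, fb=0
8: 0111010010101010 → 0, fb=1
9: 1110100101010101 → 1, fb=1
10: 1101001010101011 → 1, fb=0
11: 1010010101010110 → 1, fb=0
12: 0100101010101100 → 0, fb=1
13: 1001010101011001 → 1, fb=0
14: 0010101010110010 → 0, fb=0
15: 0101010101100100 → 0, fb=1
16: 1010101011001001 → 1, fb=1
17: 0101010110010011 → 0, fb=0
18: 1010101100100110 → 1, fb=1
19: 0101011001001101 → 0, fb=1
20: 1010110010011011 → 1, fb=1
21: 0101100100110111 → 0, fb=1
22: 1011001001101111 → 1, fb=1
23: 0110010011011111 → 0, fb=1
24: 1100100110111111 → 1, fb=0
25: 1001001101111110 → 1, fb=0
26: 0010011011111100 → 0, fb=0
27: 0100110111111000 → 0, fb=1
28: 1001101111110001 → 1, fb=0
29: 0011011111100010 → 0, fb=1
30: 0110111111000101 → 0, fb=1
31: 1101111110001011 → 1, fb=0
32: 1011111100010110 → 1, fb=0
33: 0111111000101100 → 0, fb=1
34: 1111110001011001 → 1, fb=0
35: 1111100010110010 → 1, fb=1
36: 1111000101100101 → 1, fb=0
37: 1110001011001010 → 1, fb=0
38: 1100010110010100 → 1, fb=1
39: 1000101100101001 → 1, fb=1

1011000001110100101010101100100110111111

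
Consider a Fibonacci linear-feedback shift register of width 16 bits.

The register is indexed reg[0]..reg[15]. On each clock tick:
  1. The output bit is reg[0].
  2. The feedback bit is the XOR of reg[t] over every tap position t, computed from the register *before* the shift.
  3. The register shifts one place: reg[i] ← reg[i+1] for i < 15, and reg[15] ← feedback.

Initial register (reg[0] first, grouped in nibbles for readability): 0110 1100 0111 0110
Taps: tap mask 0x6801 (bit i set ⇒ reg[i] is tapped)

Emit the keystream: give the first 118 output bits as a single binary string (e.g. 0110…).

k : reg_k → out_k, fb_k
0: 0110110001110110 → 0, fb=1
1: 1101100011101101 → 1, fb=0
2: 1011000111011010 → 1, fb=1
3: 0110001110110101 → 0, fb=0
4: 1100011101101010 → 1, fb=0
5: 1000111011010100 → 1, fb=1
6: 0001110110101001 → 0, fb=0
7: 0011101101010010 → 0, fb=0
8: 0111011010100100 → 0, fb=1
9: 1110110101001001 → 1, fb=1
10: 1101101010010011 → 1, fb=1
11: 1011010100100111 → 1, fb=1
12: 0110101001001111 → 0, fb=0
13: 1101010010011110 → 1, fb=0
14: 1010100100111100 → 1, fb=1
15: 0101001001111001 → 0, fb=1
16: 1010010011110011 → 1, fb=1
17: 0100100111100111 → 0, fb=0
18: 1001001111001110 → 1, fb=1
19: 0010011110011101 → 0, fb=0
20: 0100111100111010 → 0, fb=0
21: 1001111001110100 → 1, fb=1
22: 0011110011101001 → 0, fb=0
23: 0111100111010010 → 0, fb=0
24: 1111001110100100 → 1, fb=0
25: 1110011101001000 → 1, fb=1
26: 1100111010010001 → 1, fb=0
27: 1001110100100010 → 1, fb=0
28: 0011101001000100 → 0, fb=1
29: 0111010010001001 → 0, fb=0
30: 1110100100010010 → 1, fb=1
31: 1101001000100101 → 1, fb=0
32: 1010010001001010 → 1, fb=0
33: 0100100010010100 → 0, fb=0
34: 1001000100101000 → 1, fb=1
35: 0010001001010001 → 0, fb=1
36: 0100010010100011 → 0, fb=1
37: 1000100101000111 → 1, fb=1
38: 0001001010001111 → 0, fb=0
39: 0010010100011110 → 0, fb=1
40: 0100101000111101 → 0, fb=0
41: 1001010001111010 → 1, fb=1
42: 0010100011110101 → 0, fb=0
43: 0101000111101010 → 0, fb=1
44: 1010001111010101 → 1, fb=1
45: 0100011110101011 → 0, fb=1
46: 1000111101010111 → 1, fb=0
47: 0001111010101110 → 0, fb=0
48: 0011110101011100 → 0, fb=0
49: 0111101010111000 → 0, fb=1
50: 1111010101110001 → 1, fb=0
51: 1110101011100010 → 1, fb=0
52: 1101010111000100 → 1, fb=0
53: 1010101110001000 → 1, fb=1
54: 0101011100010001 → 0, fb=1
55: 1010111000100011 → 1, fb=0
56: 0101110001000110 → 0, fb=0
57: 1011100010001100 → 1, fb=0
58: 0111000100011000 → 0, fb=1
59: 1110001000110001 → 1, fb=0
60: 1100010001100010 → 1, fb=0
61: 1000100011000100 → 1, fb=0
62: 0001000110001000 → 0, fb=0
63: 0010001100010000 → 0, fb=1
64: 0100011000100001 → 0, fb=0
65: 1000110001000010 → 1, fb=0
66: 0001100010000100 → 0, fb=1
67: 0011000100001001 → 0, fb=0
68: 0110001000010010 → 0, fb=0
69: 1100010000100100 → 1, fb=0
70: 1000100001001000 → 1, fb=1
71: 0001000010010001 → 0, fb=1
72: 0010000100100011 → 0, fb=1
73: 0100001001000111 → 0, fb=0
74: 1000010010001110 → 1, fb=1
75: 0000100100011101 → 0, fb=0
76: 0001001000111010 → 0, fb=0
77: 0010010001110100 → 0, fb=0
78: 0100100011101000 → 0, fb=0
79: 1001000111010000 → 1, fb=0
80: 0010001110100000 → 0, fb=0
81: 0100011101000000 → 0, fb=0
82: 1000111010000000 → 1, fb=1
83: 0001110100000001 → 0, fb=0
84: 0011101000000010 → 0, fb=1
85: 0111010000000101 → 0, fb=1
86: 1110100000001011 → 1, fb=0
87: 1101000000010110 → 1, fb=0
88: 1010000000101100 → 1, fb=0
89: 0100000001011000 → 0, fb=1
90: 1000000010110001 → 1, fb=0
91: 0000000101100010 → 0, fb=1
92: 0000001011000101 → 0, fb=1
93: 0000010110001011 → 0, fb=1
94: 0000101100010111 → 0, fb=1
95: 0001011000101111 → 0, fb=0
96: 0010110001011110 → 0, fb=1
97: 0101100010111101 → 0, fb=0
98: 1011000101111010 → 1, fb=1
99: 0110001011110101 → 0, fb=0
100: 1100010111101010 → 1, fb=0
101: 1000101111010100 → 1, fb=1
102: 0001011110101001 → 0, fb=0
103: 0010111101010010 → 0, fb=0
104: 0101111010100100 → 0, fb=1
105: 1011110101001001 → 1, fb=1
106: 0111101010010011 → 0, fb=0
107: 1111010100100110 → 1, fb=1
108: 1110101001001101 → 1, fb=0
109: 1101010010011010 → 1, fb=1
110: 1010100100110101 → 1, fb=1
111: 0101001001101011 → 0, fb=1
112: 1010010011010111 → 1, fb=0
113: 0100100110101110 → 0, fb=0
114: 1001001101011100 → 1, fb=1
115: 0010011010111001 → 0, fb=1
116: 0100110101110011 → 0, fb=0
117: 1001101011100110 → 1, fb=1

0110110001110110101001001111001110100100010010100011110101011100010001100010000100100011101000000010110001011110101001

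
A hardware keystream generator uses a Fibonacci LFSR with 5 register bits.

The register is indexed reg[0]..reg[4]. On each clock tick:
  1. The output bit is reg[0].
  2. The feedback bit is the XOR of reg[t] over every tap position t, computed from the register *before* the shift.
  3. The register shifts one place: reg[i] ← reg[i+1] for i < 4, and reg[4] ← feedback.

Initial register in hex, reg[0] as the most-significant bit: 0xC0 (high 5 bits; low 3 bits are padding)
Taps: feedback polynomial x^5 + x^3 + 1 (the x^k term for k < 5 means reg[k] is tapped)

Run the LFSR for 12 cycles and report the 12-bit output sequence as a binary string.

110001111100

tick  register→output (feedback)
  0  11000→1 (1)
  1  10001→1 (1)
  2  00011→0 (1)
  3  00111→0 (1)
  4  01111→0 (1)
  5  11111→1 (0)
  6  11110→1 (0)
  7  11100→1 (1)
  8  11001→1 (1)
  9  10011→1 (0)
 10  00110→0 (1)
 11  01101→0 (0)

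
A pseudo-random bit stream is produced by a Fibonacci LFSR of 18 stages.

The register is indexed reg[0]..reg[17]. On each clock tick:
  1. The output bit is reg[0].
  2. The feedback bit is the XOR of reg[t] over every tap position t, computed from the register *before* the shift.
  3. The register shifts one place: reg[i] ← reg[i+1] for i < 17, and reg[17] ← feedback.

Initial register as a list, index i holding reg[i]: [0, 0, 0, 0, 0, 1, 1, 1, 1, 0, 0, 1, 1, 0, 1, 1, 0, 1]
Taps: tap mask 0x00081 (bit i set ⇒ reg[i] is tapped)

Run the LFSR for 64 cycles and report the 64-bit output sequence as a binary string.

step | reg (before) | out | fb
   0 | 000001111001101101 | 0 | 1
   1 | 000011110011011011 | 0 | 1
   2 | 000111100110110111 | 0 | 0
   3 | 001111001101101110 | 0 | 0
   4 | 011110011011011100 | 0 | 1
   5 | 111100110110111001 | 1 | 0
   6 | 111001101101110010 | 1 | 1
   7 | 110011011011100101 | 1 | 0
   8 | 100110110111001010 | 1 | 0
   9 | 001101101110010100 | 0 | 0
  10 | 011011011100101000 | 0 | 1
  11 | 110110111001010001 | 1 | 0
  12 | 101101110010100010 | 1 | 0
  13 | 011011100101000100 | 0 | 0
  14 | 110111001010001000 | 1 | 1
  15 | 101110010100010001 | 1 | 0
  16 | 011100101000100010 | 0 | 0
  17 | 111001010001000100 | 1 | 0
  18 | 110010100010001000 | 1 | 1
  19 | 100101000100010001 | 1 | 1
  20 | 001010001000100011 | 0 | 0
  21 | 010100010001000110 | 0 | 1
  22 | 101000100010001101 | 1 | 1
  23 | 010001000100011011 | 0 | 0
  24 | 100010001000110110 | 1 | 1
  25 | 000100010001101101 | 0 | 1
  26 | 001000100011011011 | 0 | 0
  27 | 010001000110110110 | 0 | 0
  28 | 100010001101101100 | 1 | 1
  29 | 000100011011011001 | 0 | 1
  30 | 001000110110110011 | 0 | 1
  31 | 010001101101100111 | 0 | 0
  32 | 100011011011001110 | 1 | 0
  33 | 000110110110011100 | 0 | 1
  34 | 001101101100111001 | 0 | 0
  35 | 011011011001110010 | 0 | 1
  36 | 110110110011100101 | 1 | 0
  37 | 101101100111001010 | 1 | 1
  38 | 011011001110010101 | 0 | 0
  39 | 110110011100101010 | 1 | 0
  40 | 101100111001010100 | 1 | 0
  41 | 011001110010101000 | 0 | 1
  42 | 110011100101010001 | 1 | 1
  43 | 100111001010100011 | 1 | 1
  44 | 001110010101000111 | 0 | 1
  45 | 011100101010001111 | 0 | 0
  46 | 111001010100011110 | 1 | 0
  47 | 110010101000111100 | 1 | 1
  48 | 100101010001111001 | 1 | 0
  49 | 001010100011110010 | 0 | 0
  50 | 010101000111100100 | 0 | 0
  51 | 101010001111001000 | 1 | 1
  52 | 010100011110010001 | 0 | 1
  53 | 101000111100100011 | 1 | 0
  54 | 010001111001000110 | 0 | 1
  55 | 100011110010001101 | 1 | 0
  56 | 000111100100011010 | 0 | 0
  57 | 001111001000110100 | 0 | 0
  58 | 011110010001101000 | 0 | 1
  59 | 111100100011010001 | 1 | 1
  60 | 111001000110100011 | 1 | 1
  61 | 110010001101000111 | 1 | 1
  62 | 100100011010001111 | 1 | 0
  63 | 001000110100011110 | 0 | 1

0000011110011011011100101000100010001101101100111001010100011110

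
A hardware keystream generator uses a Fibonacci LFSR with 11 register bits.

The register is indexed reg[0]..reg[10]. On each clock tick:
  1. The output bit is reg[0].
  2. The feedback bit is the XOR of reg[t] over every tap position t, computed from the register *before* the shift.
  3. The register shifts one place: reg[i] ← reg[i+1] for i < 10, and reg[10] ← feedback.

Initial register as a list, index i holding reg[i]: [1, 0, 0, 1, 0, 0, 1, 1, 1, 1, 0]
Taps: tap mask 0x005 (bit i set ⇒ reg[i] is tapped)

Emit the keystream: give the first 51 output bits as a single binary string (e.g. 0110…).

k : reg_k → out_k, fb_k
0: 10010011110 → 1, fb=1
1: 00100111101 → 0, fb=1
2: 01001111011 → 0, fb=0
3: 10011110110 → 1, fb=1
4: 00111101101 → 0, fb=1
5: 01111011011 → 0, fb=1
6: 11110110111 → 1, fb=0
7: 11101101110 → 1, fb=0
8: 11011011100 → 1, fb=1
9: 10110111001 → 1, fb=0
10: 01101110010 → 0, fb=1
11: 11011100101 → 1, fb=1
12: 10111001011 → 1, fb=0
13: 01110010110 → 0, fb=1
14: 11100101101 → 1, fb=0
15: 11001011010 → 1, fb=1
16: 10010110101 → 1, fb=1
17: 00101101011 → 0, fb=1
18: 01011010111 → 0, fb=0
19: 10110101110 → 1, fb=0
20: 01101011100 → 0, fb=1
21: 11010111001 → 1, fb=1
22: 10101110011 → 1, fb=0
23: 01011100110 → 0, fb=0
24: 10111001100 → 1, fb=0
25: 01110011000 → 0, fb=1
26: 11100110001 → 1, fb=0
27: 11001100010 → 1, fb=1
28: 10011000101 → 1, fb=1
29: 00110001011 → 0, fb=1
30: 01100010111 → 0, fb=1
31: 11000101111 → 1, fb=1
32: 10001011111 → 1, fb=1
33: 00010111111 → 0, fb=0
34: 00101111110 → 0, fb=1
35: 01011111101 → 0, fb=0
36: 10111111010 → 1, fb=0
37: 01111110100 → 0, fb=1
38: 11111101001 → 1, fb=0
39: 11111010010 → 1, fb=0
40: 11110100100 → 1, fb=0
41: 11101001000 → 1, fb=0
42: 11010010000 → 1, fb=1
43: 10100100001 → 1, fb=0
44: 01001000010 → 0, fb=0
45: 10010000100 → 1, fb=1
46: 00100001001 → 0, fb=1
47: 01000010011 → 0, fb=0
48: 10000100110 → 1, fb=1
49: 00001001101 → 0, fb=0
50: 00010011010 → 0, fb=0

100100111101101110010110101110011000101111110100100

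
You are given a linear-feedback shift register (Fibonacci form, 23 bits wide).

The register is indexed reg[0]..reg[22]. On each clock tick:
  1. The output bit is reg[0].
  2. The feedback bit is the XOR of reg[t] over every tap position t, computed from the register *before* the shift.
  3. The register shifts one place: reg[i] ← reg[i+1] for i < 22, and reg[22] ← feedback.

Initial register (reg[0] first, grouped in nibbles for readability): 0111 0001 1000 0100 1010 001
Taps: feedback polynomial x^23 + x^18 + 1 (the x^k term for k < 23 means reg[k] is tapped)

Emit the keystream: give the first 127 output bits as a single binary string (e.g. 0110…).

k : reg_k → out_k, fb_k
0: 01110001100001001010001 → 0, fb=1
1: 11100011000010010100011 → 1, fb=1
2: 11000110000100101000111 → 1, fb=1
3: 10001100001001010001111 → 1, fb=1
4: 00011000010010100011111 → 0, fb=1
5: 00110000100101000111111 → 0, fb=1
6: 01100001001010001111111 → 0, fb=1
7: 11000010010100011111111 → 1, fb=0
8: 10000100101000111111110 → 1, fb=0
9: 00001001010001111111100 → 0, fb=1
10: 00010010100011111111001 → 0, fb=1
11: 00100101000111111110011 → 0, fb=1
12: 01001010001111111100111 → 0, fb=0
13: 10010100011111111001110 → 1, fb=1
14: 00101000111111110011101 → 0, fb=1
15: 01010001111111100111011 → 0, fb=1
16: 10100011111111001110111 → 1, fb=0
17: 01000111111110011101110 → 0, fb=0
18: 10001111111100111011100 → 1, fb=0
19: 00011111111001110111000 → 0, fb=1
20: 00111111110011101110001 → 0, fb=1
21: 01111111100111011100011 → 0, fb=0
22: 11111111001110111000110 → 1, fb=1
23: 11111110011101110001101 → 1, fb=1
24: 11111100111011100011011 → 1, fb=0
25: 11111001110111000110110 → 1, fb=0
26: 11110011101110001101100 → 1, fb=1
27: 11100111011100011011001 → 1, fb=0
28: 11001110111000110110010 → 1, fb=0
29: 10011101110001101100100 → 1, fb=1
30: 00111011100011011001001 → 0, fb=0
31: 01110111000110110010010 → 0, fb=1
32: 11101110001101100100101 → 1, fb=1
33: 11011100011011001001011 → 1, fb=1
34: 10111000110110010010111 → 1, fb=0
35: 01110001101100100101110 → 0, fb=0
36: 11100011011001001011100 → 1, fb=0
37: 11000110110010010111000 → 1, fb=0
38: 10001101100100101110000 → 1, fb=0
39: 00011011001001011100000 → 0, fb=0
40: 00110110010010111000000 → 0, fb=0
41: 01101100100101110000000 → 0, fb=0
42: 11011001001011100000000 → 1, fb=1
43: 10110010010111000000001 → 1, fb=1
44: 01100100101110000000011 → 0, fb=0
45: 11001001011100000000110 → 1, fb=1
46: 10010010111000000001101 → 1, fb=1
47: 00100101110000000011011 → 0, fb=1
48: 01001011100000000110111 → 0, fb=1
49: 10010111000000001101111 → 1, fb=1
50: 00101110000000011011111 → 0, fb=1
51: 01011100000000110111111 → 0, fb=1
52: 10111000000001101111111 → 1, fb=0
53: 01110000000011011111110 → 0, fb=1
54: 11100000000110111111101 → 1, fb=0
55: 11000000001101111111010 → 1, fb=0
56: 10000000011011111110100 → 1, fb=0
57: 00000000110111111101000 → 0, fb=0
58: 00000001101111111010000 → 0, fb=1
59: 00000011011111110100001 → 0, fb=0
60: 00000110111111101000010 → 0, fb=0
61: 00001101111111010000100 → 0, fb=0
62: 00011011111110100001000 → 0, fb=0
63: 00110111111101000010000 → 0, fb=1
64: 01101111111010000100001 → 0, fb=0
65: 11011111110100001000010 → 1, fb=1
66: 10111111101000010000101 → 1, fb=1
67: 01111111010000100001011 → 0, fb=0
68: 11111110100001000010110 → 1, fb=0
69: 11111101000010000101100 → 1, fb=1
70: 11111010000100001011001 → 1, fb=0
71: 11110100001000010110010 → 1, fb=0
72: 11101000010000101100100 → 1, fb=1
73: 11010000100001011001001 → 1, fb=1
74: 10100001000010110010011 → 1, fb=0
75: 01000010000101100100110 → 0, fb=0
76: 10000100001011001001100 → 1, fb=1
77: 00001000010110010011001 → 0, fb=1
78: 00010000101100100110011 → 0, fb=1
79: 00100001011001001100111 → 0, fb=0
80: 01000010110010011001110 → 0, fb=0
81: 10000101100100110011100 → 1, fb=0
82: 00001011001001100111000 → 0, fb=1
83: 00010110010011001110001 → 0, fb=1
84: 00101100100110011100011 → 0, fb=0
85: 01011001001100111000110 → 0, fb=0
86: 10110010011001110001100 → 1, fb=1
87: 01100100110011100011001 → 0, fb=1
88: 11001001100111000110011 → 1, fb=0
89: 10010011001110001100110 → 1, fb=1
90: 00100110011100011001101 → 0, fb=0
91: 01001100111000110011010 → 0, fb=1
92: 10011001110001100110101 → 1, fb=0
93: 00110011100011001101010 → 0, fb=0
94: 01100111000110011010100 → 0, fb=1
95: 11001110001100110101001 → 1, fb=1
96: 10011100011001101010011 → 1, fb=0
97: 00111000110011010100110 → 0, fb=0
98: 01110001100110101001100 → 0, fb=0
99: 11100011001101010011000 → 1, fb=0
100: 11000110011010100110000 → 1, fb=0
101: 10001100110101001100000 → 1, fb=1
102: 00011001101010011000001 → 0, fb=0
103: 00110011010100110000010 → 0, fb=0
104: 01100110101001100000100 → 0, fb=0
105: 11001101010011000001000 → 1, fb=1
106: 10011010100110000010001 → 1, fb=0
107: 00110101001100000100010 → 0, fb=0
108: 01101010011000001000100 → 0, fb=0
109: 11010100110000010001000 → 1, fb=1
110: 10101001100000100010001 → 1, fb=0
111: 01010011000001000100010 → 0, fb=0
112: 10100110000010001000100 → 1, fb=1
113: 01001100000100010001001 → 0, fb=0
114: 10011000001000100010010 → 1, fb=0
115: 00110000010001000100100 → 0, fb=0
116: 01100000100010001001000 → 0, fb=0
117: 11000001000100010010000 → 1, fb=0
118: 10000010001000100100000 → 1, fb=1
119: 00000100010001001000001 → 0, fb=0
120: 00001000100010010000010 → 0, fb=0
121: 00010001000100100000100 → 0, fb=0
122: 00100010001001000001000 → 0, fb=0
123: 01000100010010000010000 → 0, fb=1
124: 10001000100100000100001 → 1, fb=1
125: 00010001001000001000011 → 0, fb=0
126: 00100010010000010000110 → 0, fb=0

0111000110000100101000111111110011101110001101100100101110000000011011111110100001000010110010011001110001100110101001100000100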